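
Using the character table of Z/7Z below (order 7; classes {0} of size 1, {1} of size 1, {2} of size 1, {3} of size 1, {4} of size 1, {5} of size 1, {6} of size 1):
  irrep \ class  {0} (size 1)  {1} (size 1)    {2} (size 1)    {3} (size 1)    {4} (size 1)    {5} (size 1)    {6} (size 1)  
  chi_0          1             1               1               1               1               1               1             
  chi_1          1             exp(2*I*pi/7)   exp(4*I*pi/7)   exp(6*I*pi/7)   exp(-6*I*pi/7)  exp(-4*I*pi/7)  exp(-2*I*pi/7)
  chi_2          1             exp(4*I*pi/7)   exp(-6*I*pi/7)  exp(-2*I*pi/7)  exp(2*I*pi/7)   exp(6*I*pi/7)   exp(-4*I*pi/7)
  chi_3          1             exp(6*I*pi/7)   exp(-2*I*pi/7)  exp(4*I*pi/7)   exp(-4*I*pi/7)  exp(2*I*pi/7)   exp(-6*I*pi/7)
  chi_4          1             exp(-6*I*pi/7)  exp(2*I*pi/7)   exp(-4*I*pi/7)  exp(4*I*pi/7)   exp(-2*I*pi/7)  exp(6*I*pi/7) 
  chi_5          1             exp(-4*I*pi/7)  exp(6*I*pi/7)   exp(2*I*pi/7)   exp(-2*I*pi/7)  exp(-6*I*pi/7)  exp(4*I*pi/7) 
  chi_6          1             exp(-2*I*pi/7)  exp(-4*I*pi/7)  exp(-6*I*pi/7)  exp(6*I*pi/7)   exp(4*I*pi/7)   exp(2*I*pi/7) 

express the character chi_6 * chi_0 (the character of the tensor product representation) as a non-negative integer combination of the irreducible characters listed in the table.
chi_6 tensor chi_0 = chi_6 (all other irreducibles have multiplicity 0).

Solution. The character of a tensor product is the pointwise product (chi_6 * chi_0)(C) = chi_6(C) * chi_0(C):
  {0}: (1)*(1), {1}: (exp(-2*I*pi/7))*(1), {2}: (exp(-4*I*pi/7))*(1), {3}: (exp(-6*I*pi/7))*(1), {4}: (exp(6*I*pi/7))*(1), {5}: (exp(4*I*pi/7))*(1), {6}: (exp(2*I*pi/7))*(1)
so (chi_6 * chi_0) takes values
  {0} -> 1, {1} -> exp(-2*I*pi/7), {2} -> exp(-4*I*pi/7), {3} -> exp(-6*I*pi/7), {4} -> exp(6*I*pi/7), {5} -> exp(4*I*pi/7), {6} -> exp(2*I*pi/7).
Now take the inner product of this character with each irreducible chi from the table, <chi_6*chi_0, chi> = (1/7) sum_C |C| (chi_6*chi_0)(C) conj(chi(C)):
  <chi_6*chi_0, chi_0> = (1/7)[1*(1)*conj(1) + 1*(exp(-2*I*pi/7))*conj(1) + 1*(exp(-4*I*pi/7))*conj(1) + 1*(exp(-6*I*pi/7))*conj(1) + 1*(exp(6*I*pi/7))*conj(1) + 1*(exp(4*I*pi/7))*conj(1) + 1*(exp(2*I*pi/7))*conj(1)]
      = (1/7)[(1) + (exp(-2*I*pi/7)) + (exp(-4*I*pi/7)) + (exp(-6*I*pi/7)) + (exp(6*I*pi/7)) + (exp(4*I*pi/7)) + (exp(2*I*pi/7))] = 0/7 = 0
  <chi_6*chi_0, chi_1> = (1/7)[1*(1)*conj(1) + 1*(exp(-2*I*pi/7))*conj(exp(2*I*pi/7)) + 1*(exp(-4*I*pi/7))*conj(exp(4*I*pi/7)) + 1*(exp(-6*I*pi/7))*conj(exp(6*I*pi/7)) + 1*(exp(6*I*pi/7))*conj(exp(-6*I*pi/7)) + 1*(exp(4*I*pi/7))*conj(exp(-4*I*pi/7)) + 1*(exp(2*I*pi/7))*conj(exp(-2*I*pi/7))]
      = (1/7)[(1) + (exp(-4*I*pi/7)) + (exp(6*I*pi/7)) + (exp(2*I*pi/7)) + (exp(-2*I*pi/7)) + (exp(-6*I*pi/7)) + (exp(4*I*pi/7))] = 0/7 = 0
  <chi_6*chi_0, chi_2> = (1/7)[1*(1)*conj(1) + 1*(exp(-2*I*pi/7))*conj(exp(4*I*pi/7)) + 1*(exp(-4*I*pi/7))*conj(exp(-6*I*pi/7)) + 1*(exp(-6*I*pi/7))*conj(exp(-2*I*pi/7)) + 1*(exp(6*I*pi/7))*conj(exp(2*I*pi/7)) + 1*(exp(4*I*pi/7))*conj(exp(6*I*pi/7)) + 1*(exp(2*I*pi/7))*conj(exp(-4*I*pi/7))]
      = (1/7)[(1) + (exp(-6*I*pi/7)) + (exp(2*I*pi/7)) + (exp(-4*I*pi/7)) + (exp(4*I*pi/7)) + (exp(-2*I*pi/7)) + (exp(6*I*pi/7))] = 0/7 = 0
  <chi_6*chi_0, chi_3> = (1/7)[1*(1)*conj(1) + 1*(exp(-2*I*pi/7))*conj(exp(6*I*pi/7)) + 1*(exp(-4*I*pi/7))*conj(exp(-2*I*pi/7)) + 1*(exp(-6*I*pi/7))*conj(exp(4*I*pi/7)) + 1*(exp(6*I*pi/7))*conj(exp(-4*I*pi/7)) + 1*(exp(4*I*pi/7))*conj(exp(2*I*pi/7)) + 1*(exp(2*I*pi/7))*conj(exp(-6*I*pi/7))]
      = (1/7)[(1) + (exp(6*I*pi/7)) + (exp(-2*I*pi/7)) + (exp(4*I*pi/7)) + (exp(-4*I*pi/7)) + (exp(2*I*pi/7)) + (exp(-6*I*pi/7))] = 0/7 = 0
  <chi_6*chi_0, chi_4> = (1/7)[1*(1)*conj(1) + 1*(exp(-2*I*pi/7))*conj(exp(-6*I*pi/7)) + 1*(exp(-4*I*pi/7))*conj(exp(2*I*pi/7)) + 1*(exp(-6*I*pi/7))*conj(exp(-4*I*pi/7)) + 1*(exp(6*I*pi/7))*conj(exp(4*I*pi/7)) + 1*(exp(4*I*pi/7))*conj(exp(-2*I*pi/7)) + 1*(exp(2*I*pi/7))*conj(exp(6*I*pi/7))]
      = (1/7)[(1) + (exp(4*I*pi/7)) + (exp(-6*I*pi/7)) + (exp(-2*I*pi/7)) + (exp(2*I*pi/7)) + (exp(6*I*pi/7)) + (exp(-4*I*pi/7))] = 0/7 = 0
  <chi_6*chi_0, chi_5> = (1/7)[1*(1)*conj(1) + 1*(exp(-2*I*pi/7))*conj(exp(-4*I*pi/7)) + 1*(exp(-4*I*pi/7))*conj(exp(6*I*pi/7)) + 1*(exp(-6*I*pi/7))*conj(exp(2*I*pi/7)) + 1*(exp(6*I*pi/7))*conj(exp(-2*I*pi/7)) + 1*(exp(4*I*pi/7))*conj(exp(-6*I*pi/7)) + 1*(exp(2*I*pi/7))*conj(exp(4*I*pi/7))]
      = (1/7)[(1) + (exp(2*I*pi/7)) + (exp(4*I*pi/7)) + (exp(6*I*pi/7)) + (exp(-6*I*pi/7)) + (exp(-4*I*pi/7)) + (exp(-2*I*pi/7))] = 0/7 = 0
  <chi_6*chi_0, chi_6> = (1/7)[1*(1)*conj(1) + 1*(exp(-2*I*pi/7))*conj(exp(-2*I*pi/7)) + 1*(exp(-4*I*pi/7))*conj(exp(-4*I*pi/7)) + 1*(exp(-6*I*pi/7))*conj(exp(-6*I*pi/7)) + 1*(exp(6*I*pi/7))*conj(exp(6*I*pi/7)) + 1*(exp(4*I*pi/7))*conj(exp(4*I*pi/7)) + 1*(exp(2*I*pi/7))*conj(exp(2*I*pi/7))]
      = (1/7)[(1) + (1) + (1) + (1) + (1) + (1) + (1)] = 7/7 = 1
(Exp terms are combined using exp(i*s)*conj(exp(i*t)) = exp(i*(s-t)), and sums of them are collapsed using the identity that for every m > 1 the m distinct m-th roots of unity sum to 0, e.g. 1 + exp(2*I*pi/3) + exp(-2*I*pi/3) = 0.)
Hence the multiplicities are chi_6: 1. Dimension check: dim(chi_6)*dim(chi_0) = 1*1 = 1 and sum (mult * dim) = 1*1 = 1.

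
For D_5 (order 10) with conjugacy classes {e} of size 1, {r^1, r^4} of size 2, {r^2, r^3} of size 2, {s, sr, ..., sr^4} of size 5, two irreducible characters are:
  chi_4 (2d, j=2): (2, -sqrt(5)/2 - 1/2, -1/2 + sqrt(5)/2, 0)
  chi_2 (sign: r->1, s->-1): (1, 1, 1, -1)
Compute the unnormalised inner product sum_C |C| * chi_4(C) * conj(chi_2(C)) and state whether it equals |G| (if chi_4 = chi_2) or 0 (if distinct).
Sum = 0; so <chi_4, chi_2> = 0 (distinct irreducibles are orthogonal).

Compute term by term over conjugacy classes (|C| * chi_4(C) * conj(chi_2(C))):
  1*(2)*conj(1) + 2*(-sqrt(5)/2 - 1/2)*conj(1) + 2*(-1/2 + sqrt(5)/2)*conj(1) + 5*(0)*conj(-1)
  = (2) + (-sqrt(5) - 1) + (-1 + sqrt(5)) + (0)
  = 0.
Dividing by |G| = 10 gives 0/10 = 0, matching the row-orthogonality relation <chi_4, chi_2> = [chi_4 = chi_2].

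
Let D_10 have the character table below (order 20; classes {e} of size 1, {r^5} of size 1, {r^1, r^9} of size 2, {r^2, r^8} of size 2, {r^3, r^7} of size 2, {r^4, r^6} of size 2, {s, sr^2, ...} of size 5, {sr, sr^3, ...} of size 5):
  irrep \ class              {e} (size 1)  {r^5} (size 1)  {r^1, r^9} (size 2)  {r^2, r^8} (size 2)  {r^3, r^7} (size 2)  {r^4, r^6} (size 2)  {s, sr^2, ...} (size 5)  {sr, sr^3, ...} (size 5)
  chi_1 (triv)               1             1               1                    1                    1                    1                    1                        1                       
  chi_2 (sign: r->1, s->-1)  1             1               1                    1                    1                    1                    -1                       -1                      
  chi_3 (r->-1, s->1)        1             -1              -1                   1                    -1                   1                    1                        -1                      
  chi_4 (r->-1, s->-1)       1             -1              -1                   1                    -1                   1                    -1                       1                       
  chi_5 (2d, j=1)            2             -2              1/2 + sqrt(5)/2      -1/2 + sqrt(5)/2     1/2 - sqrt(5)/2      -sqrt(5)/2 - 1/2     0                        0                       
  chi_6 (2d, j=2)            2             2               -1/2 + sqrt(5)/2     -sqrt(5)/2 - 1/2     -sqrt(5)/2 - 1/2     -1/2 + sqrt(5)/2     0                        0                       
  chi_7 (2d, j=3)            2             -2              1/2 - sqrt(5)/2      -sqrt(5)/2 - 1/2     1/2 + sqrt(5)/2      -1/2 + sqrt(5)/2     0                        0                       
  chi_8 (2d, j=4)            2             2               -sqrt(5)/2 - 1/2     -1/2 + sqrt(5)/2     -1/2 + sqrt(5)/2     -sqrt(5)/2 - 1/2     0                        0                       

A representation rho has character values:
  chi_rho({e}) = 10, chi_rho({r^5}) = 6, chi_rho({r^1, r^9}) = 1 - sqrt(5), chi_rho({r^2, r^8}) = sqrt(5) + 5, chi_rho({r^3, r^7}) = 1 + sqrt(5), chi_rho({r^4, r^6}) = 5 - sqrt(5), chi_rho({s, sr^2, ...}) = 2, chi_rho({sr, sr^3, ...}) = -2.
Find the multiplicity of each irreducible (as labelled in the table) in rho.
Multiplicities: chi_1: 2, chi_2: 2, chi_3: 2, chi_4: 0, chi_5: 0, chi_6: 0, chi_7: 0, chi_8: 2.

Justification: Use <chi_rho, chi> = (1/|G|) sum_C |C| * chi_rho(C) * conj(chi(C)) with |G| = 20 for each irreducible chi in the table:
  <chi_rho, chi_1> = (1/20)[1*(10)*conj(1) + 1*(6)*conj(1) + 2*(1 - sqrt(5))*conj(1) + 2*(sqrt(5) + 5)*conj(1) + 2*(1 + sqrt(5))*conj(1) + 2*(5 - sqrt(5))*conj(1) + 5*(2)*conj(1) + 5*(-2)*conj(1)]
      = (1/20)[(10) + (6) + (2 - 2*sqrt(5)) + (2*sqrt(5) + 10) + (2 + 2*sqrt(5)) + (10 - 2*sqrt(5)) + (10) + (-10)] = 40/20 = 2
  <chi_rho, chi_2> = (1/20)[1*(10)*conj(1) + 1*(6)*conj(1) + 2*(1 - sqrt(5))*conj(1) + 2*(sqrt(5) + 5)*conj(1) + 2*(1 + sqrt(5))*conj(1) + 2*(5 - sqrt(5))*conj(1) + 5*(2)*conj(-1) + 5*(-2)*conj(-1)]
      = (1/20)[(10) + (6) + (2 - 2*sqrt(5)) + (2*sqrt(5) + 10) + (2 + 2*sqrt(5)) + (10 - 2*sqrt(5)) + (-10) + (10)] = 40/20 = 2
  <chi_rho, chi_3> = (1/20)[1*(10)*conj(1) + 1*(6)*conj(-1) + 2*(1 - sqrt(5))*conj(-1) + 2*(sqrt(5) + 5)*conj(1) + 2*(1 + sqrt(5))*conj(-1) + 2*(5 - sqrt(5))*conj(1) + 5*(2)*conj(1) + 5*(-2)*conj(-1)]
      = (1/20)[(10) + (-6) + (-2 + 2*sqrt(5)) + (2*sqrt(5) + 10) + (-2*sqrt(5) - 2) + (10 - 2*sqrt(5)) + (10) + (10)] = 40/20 = 2
  <chi_rho, chi_4> = (1/20)[1*(10)*conj(1) + 1*(6)*conj(-1) + 2*(1 - sqrt(5))*conj(-1) + 2*(sqrt(5) + 5)*conj(1) + 2*(1 + sqrt(5))*conj(-1) + 2*(5 - sqrt(5))*conj(1) + 5*(2)*conj(-1) + 5*(-2)*conj(1)]
      = (1/20)[(10) + (-6) + (-2 + 2*sqrt(5)) + (2*sqrt(5) + 10) + (-2*sqrt(5) - 2) + (10 - 2*sqrt(5)) + (-10) + (-10)] = 0/20 = 0
  <chi_rho, chi_5> = (1/20)[1*(10)*conj(2) + 1*(6)*conj(-2) + 2*(1 - sqrt(5))*conj(1/2 + sqrt(5)/2) + 2*(sqrt(5) + 5)*conj(-1/2 + sqrt(5)/2) + 2*(1 + sqrt(5))*conj(1/2 - sqrt(5)/2) + 2*(5 - sqrt(5))*conj(-sqrt(5)/2 - 1/2) + 5*(2)*conj(0) + 5*(-2)*conj(0)]
      = (1/20)[(20) + (-12) + (-4) + (4*sqrt(5)) + (-4) + (-4*sqrt(5)) + (0) + (0)] = 0/20 = 0
  <chi_rho, chi_6> = (1/20)[1*(10)*conj(2) + 1*(6)*conj(2) + 2*(1 - sqrt(5))*conj(-1/2 + sqrt(5)/2) + 2*(sqrt(5) + 5)*conj(-sqrt(5)/2 - 1/2) + 2*(1 + sqrt(5))*conj(-sqrt(5)/2 - 1/2) + 2*(5 - sqrt(5))*conj(-1/2 + sqrt(5)/2) + 5*(2)*conj(0) + 5*(-2)*conj(0)]
      = (1/20)[(20) + (12) + (-6 + 2*sqrt(5)) + (-6*sqrt(5) - 10) + (-6 - 2*sqrt(5)) + (-10 + 6*sqrt(5)) + (0) + (0)] = 0/20 = 0
  <chi_rho, chi_7> = (1/20)[1*(10)*conj(2) + 1*(6)*conj(-2) + 2*(1 - sqrt(5))*conj(1/2 - sqrt(5)/2) + 2*(sqrt(5) + 5)*conj(-sqrt(5)/2 - 1/2) + 2*(1 + sqrt(5))*conj(1/2 + sqrt(5)/2) + 2*(5 - sqrt(5))*conj(-1/2 + sqrt(5)/2) + 5*(2)*conj(0) + 5*(-2)*conj(0)]
      = (1/20)[(20) + (-12) + (6 - 2*sqrt(5)) + (-6*sqrt(5) - 10) + (2*sqrt(5) + 6) + (-10 + 6*sqrt(5)) + (0) + (0)] = 0/20 = 0
  <chi_rho, chi_8> = (1/20)[1*(10)*conj(2) + 1*(6)*conj(2) + 2*(1 - sqrt(5))*conj(-sqrt(5)/2 - 1/2) + 2*(sqrt(5) + 5)*conj(-1/2 + sqrt(5)/2) + 2*(1 + sqrt(5))*conj(-1/2 + sqrt(5)/2) + 2*(5 - sqrt(5))*conj(-sqrt(5)/2 - 1/2) + 5*(2)*conj(0) + 5*(-2)*conj(0)]
      = (1/20)[(20) + (12) + (4) + (4*sqrt(5)) + (4) + (-4*sqrt(5)) + (0) + (0)] = 40/20 = 2
Dimension check: dim(rho) = sum (mult * dim) = 2*1 + 2*1 + 2*1 + 0*1 + 0*2 + 0*2 + 0*2 + 2*2 = 10 = chi_rho(e) = 10.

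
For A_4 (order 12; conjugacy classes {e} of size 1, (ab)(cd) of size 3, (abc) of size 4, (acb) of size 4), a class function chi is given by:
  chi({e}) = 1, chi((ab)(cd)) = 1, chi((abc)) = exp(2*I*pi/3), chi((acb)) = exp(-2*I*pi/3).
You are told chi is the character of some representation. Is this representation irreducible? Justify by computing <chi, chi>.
Irreducible: <chi, chi> = 1.

Argument: <chi, chi> = (1/|G|) sum_C |C| * |chi(C)|^2 = (1/12)[1*|1|^2 + 3*|1|^2 + 4*|exp(2*I*pi/3)|^2 + 4*|exp(-2*I*pi/3)|^2]
  = (1/12)[(1) + (3) + (4) + (4)] = 12/12 = 1.
(Exp terms are combined using exp(i*s)*conj(exp(i*t)) = exp(i*(s-t)), and sums of them are collapsed using the identity that for every m > 1 the m distinct m-th roots of unity sum to 0, e.g. 1 + exp(2*I*pi/3) + exp(-2*I*pi/3) = 0.)
A character is irreducible iff <chi, chi> = 1, so this representation is irreducible.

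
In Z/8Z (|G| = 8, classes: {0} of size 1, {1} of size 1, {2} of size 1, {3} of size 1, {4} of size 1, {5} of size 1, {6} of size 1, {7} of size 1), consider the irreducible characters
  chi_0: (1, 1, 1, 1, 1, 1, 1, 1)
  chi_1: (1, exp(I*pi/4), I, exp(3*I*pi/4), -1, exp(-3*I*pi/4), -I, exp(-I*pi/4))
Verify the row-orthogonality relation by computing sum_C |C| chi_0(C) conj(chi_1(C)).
Sum = 0; so <chi_0, chi_1> = 0 (distinct irreducibles are orthogonal).

Why: Compute term by term over conjugacy classes (|C| * chi_0(C) * conj(chi_1(C))):
  1*(1)*conj(1) + 1*(1)*conj(exp(I*pi/4)) + 1*(1)*conj(I) + 1*(1)*conj(exp(3*I*pi/4)) + 1*(1)*conj(-1) + 1*(1)*conj(exp(-3*I*pi/4)) + 1*(1)*conj(-I) + 1*(1)*conj(exp(-I*pi/4))
  = (1) + (exp(-I*pi/4)) + (-I) + (exp(-3*I*pi/4)) + (-1) + (exp(3*I*pi/4)) + (I) + (exp(I*pi/4))
  = 0.
(Exp terms are combined using exp(i*s)*conj(exp(i*t)) = exp(i*(s-t)), and sums of them are collapsed using the identity that for every m > 1 the m distinct m-th roots of unity sum to 0, e.g. 1 + exp(2*I*pi/3) + exp(-2*I*pi/3) = 0.)
Dividing by |G| = 8 gives 0/8 = 0, matching the row-orthogonality relation <chi_0, chi_1> = [chi_0 = chi_1].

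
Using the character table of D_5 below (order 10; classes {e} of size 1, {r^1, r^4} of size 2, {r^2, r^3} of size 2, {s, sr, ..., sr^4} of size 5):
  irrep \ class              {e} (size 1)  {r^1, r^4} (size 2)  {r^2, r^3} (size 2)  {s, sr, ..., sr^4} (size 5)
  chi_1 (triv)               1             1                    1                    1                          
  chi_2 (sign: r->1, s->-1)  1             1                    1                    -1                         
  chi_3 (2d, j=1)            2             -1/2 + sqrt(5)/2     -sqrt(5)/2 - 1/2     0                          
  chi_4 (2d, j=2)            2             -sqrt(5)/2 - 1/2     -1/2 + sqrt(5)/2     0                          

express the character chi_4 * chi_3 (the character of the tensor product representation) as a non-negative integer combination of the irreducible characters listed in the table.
chi_4 tensor chi_3 = chi_3 + chi_4 (all other irreducibles have multiplicity 0).

Justification: The character of a tensor product is the pointwise product (chi_4 * chi_3)(C) = chi_4(C) * chi_3(C):
  {e}: (2)*(2), {r^1, r^4}: (-sqrt(5)/2 - 1/2)*(-1/2 + sqrt(5)/2), {r^2, r^3}: (-1/2 + sqrt(5)/2)*(-sqrt(5)/2 - 1/2), {s, sr, ..., sr^4}: (0)*(0)
so (chi_4 * chi_3) takes values
  {e} -> 4, {r^1, r^4} -> -1, {r^2, r^3} -> -1, {s, sr, ..., sr^4} -> 0.
Now take the inner product of this character with each irreducible chi from the table, <chi_4*chi_3, chi> = (1/10) sum_C |C| (chi_4*chi_3)(C) conj(chi(C)):
  <chi_4*chi_3, chi_1> = (1/10)[1*(4)*conj(1) + 2*(-1)*conj(1) + 2*(-1)*conj(1) + 5*(0)*conj(1)]
      = (1/10)[(4) + (-2) + (-2) + (0)] = 0/10 = 0
  <chi_4*chi_3, chi_2> = (1/10)[1*(4)*conj(1) + 2*(-1)*conj(1) + 2*(-1)*conj(1) + 5*(0)*conj(-1)]
      = (1/10)[(4) + (-2) + (-2) + (0)] = 0/10 = 0
  <chi_4*chi_3, chi_3> = (1/10)[1*(4)*conj(2) + 2*(-1)*conj(-1/2 + sqrt(5)/2) + 2*(-1)*conj(-sqrt(5)/2 - 1/2) + 5*(0)*conj(0)]
      = (1/10)[(8) + (1 - sqrt(5)) + (1 + sqrt(5)) + (0)] = 10/10 = 1
  <chi_4*chi_3, chi_4> = (1/10)[1*(4)*conj(2) + 2*(-1)*conj(-sqrt(5)/2 - 1/2) + 2*(-1)*conj(-1/2 + sqrt(5)/2) + 5*(0)*conj(0)]
      = (1/10)[(8) + (1 + sqrt(5)) + (1 - sqrt(5)) + (0)] = 10/10 = 1
Hence the multiplicities are chi_3: 1, chi_4: 1. Dimension check: dim(chi_4)*dim(chi_3) = 2*2 = 4 and sum (mult * dim) = 1*2 + 1*2 = 4.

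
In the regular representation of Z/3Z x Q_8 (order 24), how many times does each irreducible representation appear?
Each irreducible V_i of dimension d_i appears with multiplicity d_i, i.e. rho_reg = (direct sum over all irreducibles V_i) d_i V_i. The irreducible dimensions for Z/3Z x Q_8 are 1, 1, 1, 1, 1, 1, 1, 1, 1, 1, 1, 1, 2, 2, 2: 12 irreducibles of dimension 1, each with multiplicity 1; 3 irreducibles of dimension 2, each with multiplicity 2. Total dimension 12*1*1 + 3*2*2 = 24 = |G|.

Explanation: General theorem: in the regular representation of a finite group G, each irreducible appears with multiplicity equal to its dimension. Check: dim(rho_reg) = sum d_i^2 = 1 + 1 + 1 + 1 + 1 + 1 + 1 + 1 + 1 + 1 + 1 + 1 + 4 + 4 + 4 = 24 = |G|.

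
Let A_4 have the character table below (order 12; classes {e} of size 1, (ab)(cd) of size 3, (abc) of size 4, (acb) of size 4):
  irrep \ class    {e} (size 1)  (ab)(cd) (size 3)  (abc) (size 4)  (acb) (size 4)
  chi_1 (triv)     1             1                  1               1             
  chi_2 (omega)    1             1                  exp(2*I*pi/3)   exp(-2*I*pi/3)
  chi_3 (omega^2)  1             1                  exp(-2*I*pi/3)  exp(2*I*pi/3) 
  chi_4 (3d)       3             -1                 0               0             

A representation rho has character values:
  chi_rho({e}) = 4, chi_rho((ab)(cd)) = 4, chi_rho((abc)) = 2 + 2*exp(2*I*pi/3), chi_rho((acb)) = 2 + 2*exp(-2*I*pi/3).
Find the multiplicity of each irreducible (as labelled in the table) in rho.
Multiplicities: chi_1: 2, chi_2: 2, chi_3: 0, chi_4: 0.

Justification: Use <chi_rho, chi> = (1/|G|) sum_C |C| * chi_rho(C) * conj(chi(C)) with |G| = 12 for each irreducible chi in the table:
  <chi_rho, chi_1> = (1/12)[1*(4)*conj(1) + 3*(4)*conj(1) + 4*(2 + 2*exp(2*I*pi/3))*conj(1) + 4*(2 + 2*exp(-2*I*pi/3))*conj(1)]
      = (1/12)[(4) + (12) + (8 + 8*exp(2*I*pi/3)) + (8 + 8*exp(-2*I*pi/3))] = 24/12 = 2
  <chi_rho, chi_2> = (1/12)[1*(4)*conj(1) + 3*(4)*conj(1) + 4*(2 + 2*exp(2*I*pi/3))*conj(exp(2*I*pi/3)) + 4*(2 + 2*exp(-2*I*pi/3))*conj(exp(-2*I*pi/3))]
      = (1/12)[(4) + (12) + (8 + 8*exp(-2*I*pi/3)) + (8 + 8*exp(2*I*pi/3))] = 24/12 = 2
  <chi_rho, chi_3> = (1/12)[1*(4)*conj(1) + 3*(4)*conj(1) + 4*(2 + 2*exp(2*I*pi/3))*conj(exp(-2*I*pi/3)) + 4*(2 + 2*exp(-2*I*pi/3))*conj(exp(2*I*pi/3))]
      = (1/12)[(4) + (12) + (-8) + (-8)] = 0/12 = 0
  <chi_rho, chi_4> = (1/12)[1*(4)*conj(3) + 3*(4)*conj(-1) + 4*(2 + 2*exp(2*I*pi/3))*conj(0) + 4*(2 + 2*exp(-2*I*pi/3))*conj(0)]
      = (1/12)[(12) + (-12) + (0) + (0)] = 0/12 = 0
(Exp terms are combined using exp(i*s)*conj(exp(i*t)) = exp(i*(s-t)), and sums of them are collapsed using the identity that for every m > 1 the m distinct m-th roots of unity sum to 0, e.g. 1 + exp(2*I*pi/3) + exp(-2*I*pi/3) = 0.)
Dimension check: dim(rho) = sum (mult * dim) = 2*1 + 2*1 + 0*1 + 0*3 = 4 = chi_rho(e) = 4.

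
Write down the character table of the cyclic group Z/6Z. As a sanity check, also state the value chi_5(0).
Character table of Z/6Z (irreps indexed chi_0,...,chi_5 with chi_k(m) = zeta_6^(k*m), zeta_6 = exp(2*pi*i/6)):
  irrep \ class  {0} (size 1)  {1} (size 1)    {2} (size 1)    {3} (size 1)  {4} (size 1)    {5} (size 1)  
  chi_0          1             1               1               1             1               1             
  chi_1          1             exp(I*pi/3)     exp(2*I*pi/3)   -1            exp(-2*I*pi/3)  exp(-I*pi/3)  
  chi_2          1             exp(2*I*pi/3)   exp(-2*I*pi/3)  1             exp(2*I*pi/3)   exp(-2*I*pi/3)
  chi_3          1             -1              1               -1            1               -1            
  chi_4          1             exp(-2*I*pi/3)  exp(2*I*pi/3)   1             exp(-2*I*pi/3)  exp(2*I*pi/3) 
  chi_5          1             exp(-I*pi/3)    exp(-2*I*pi/3)  -1            exp(2*I*pi/3)   exp(I*pi/3)   

Spot check: chi_5(0) = zeta_6^(5*0) = zeta_6^0 = 1.

Proof sketch: Z/6Z is abelian, so all 6 irreducible complex representations are 1-dimensional. They are given by chi_k(m) = zeta_6^(k*m) for k = 0,...,5. Row orthogonality: sum_m chi_k(m) conj(chi_l(m)) = 6 * [k = l].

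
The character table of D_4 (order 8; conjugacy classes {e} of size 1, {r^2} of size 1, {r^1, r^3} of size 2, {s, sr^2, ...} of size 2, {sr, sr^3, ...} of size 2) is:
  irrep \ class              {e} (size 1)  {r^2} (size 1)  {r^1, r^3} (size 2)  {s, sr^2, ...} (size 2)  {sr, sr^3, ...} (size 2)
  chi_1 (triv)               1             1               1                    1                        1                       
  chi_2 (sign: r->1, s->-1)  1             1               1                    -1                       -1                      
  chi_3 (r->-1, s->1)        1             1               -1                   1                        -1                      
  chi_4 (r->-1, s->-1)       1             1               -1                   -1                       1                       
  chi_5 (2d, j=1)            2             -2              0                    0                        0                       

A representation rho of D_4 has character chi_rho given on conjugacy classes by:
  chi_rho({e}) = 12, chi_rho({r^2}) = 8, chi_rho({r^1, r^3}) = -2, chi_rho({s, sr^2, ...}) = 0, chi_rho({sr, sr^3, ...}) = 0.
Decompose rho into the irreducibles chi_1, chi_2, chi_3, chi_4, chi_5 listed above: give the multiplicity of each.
Multiplicities: chi_1: 2, chi_2: 2, chi_3: 3, chi_4: 3, chi_5: 1.

Argument: Use <chi_rho, chi> = (1/|G|) sum_C |C| * chi_rho(C) * conj(chi(C)) with |G| = 8 for each irreducible chi in the table:
  <chi_rho, chi_1> = (1/8)[1*(12)*conj(1) + 1*(8)*conj(1) + 2*(-2)*conj(1) + 2*(0)*conj(1) + 2*(0)*conj(1)]
      = (1/8)[(12) + (8) + (-4) + (0) + (0)] = 16/8 = 2
  <chi_rho, chi_2> = (1/8)[1*(12)*conj(1) + 1*(8)*conj(1) + 2*(-2)*conj(1) + 2*(0)*conj(-1) + 2*(0)*conj(-1)]
      = (1/8)[(12) + (8) + (-4) + (0) + (0)] = 16/8 = 2
  <chi_rho, chi_3> = (1/8)[1*(12)*conj(1) + 1*(8)*conj(1) + 2*(-2)*conj(-1) + 2*(0)*conj(1) + 2*(0)*conj(-1)]
      = (1/8)[(12) + (8) + (4) + (0) + (0)] = 24/8 = 3
  <chi_rho, chi_4> = (1/8)[1*(12)*conj(1) + 1*(8)*conj(1) + 2*(-2)*conj(-1) + 2*(0)*conj(-1) + 2*(0)*conj(1)]
      = (1/8)[(12) + (8) + (4) + (0) + (0)] = 24/8 = 3
  <chi_rho, chi_5> = (1/8)[1*(12)*conj(2) + 1*(8)*conj(-2) + 2*(-2)*conj(0) + 2*(0)*conj(0) + 2*(0)*conj(0)]
      = (1/8)[(24) + (-16) + (0) + (0) + (0)] = 8/8 = 1
Dimension check: dim(rho) = sum (mult * dim) = 2*1 + 2*1 + 3*1 + 3*1 + 1*2 = 12 = chi_rho(e) = 12.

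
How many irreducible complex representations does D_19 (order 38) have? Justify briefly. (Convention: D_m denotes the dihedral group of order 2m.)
11

Derivation: The number of irreducible complex representations of a finite group equals its number of conjugacy classes. D_19 has 11 conjugacy classes ((n+3)/2 for n odd), so D_19 (order 38) has exactly 11 irreducible complex representations.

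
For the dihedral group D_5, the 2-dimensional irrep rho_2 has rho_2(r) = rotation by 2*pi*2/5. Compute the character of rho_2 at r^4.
chi_{rho_2}(r^4) = 2*cos(2*pi*2*4/5) = -sqrt(5)/2 - 1/2

Solution. rho_2(r^4) is rotation by angle 2*pi*2*4/5, whose trace is 2*cos(2*pi*2*4/5) = -sqrt(5)/2 - 1/2.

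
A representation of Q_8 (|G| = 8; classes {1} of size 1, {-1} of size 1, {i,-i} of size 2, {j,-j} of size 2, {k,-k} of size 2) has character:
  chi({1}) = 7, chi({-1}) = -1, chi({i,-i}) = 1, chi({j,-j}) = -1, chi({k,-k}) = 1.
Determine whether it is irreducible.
Not irreducible (reducible): <chi, chi> = 7 > 1.

Why: <chi, chi> = (1/|G|) sum_C |C| * |chi(C)|^2 = (1/8)[1*|7|^2 + 1*|-1|^2 + 2*|1|^2 + 2*|-1|^2 + 2*|1|^2]
  = (1/8)[(49) + (1) + (2) + (2) + (2)] = 56/8 = 7.
A character is irreducible iff <chi, chi> = 1, so this representation is reducible.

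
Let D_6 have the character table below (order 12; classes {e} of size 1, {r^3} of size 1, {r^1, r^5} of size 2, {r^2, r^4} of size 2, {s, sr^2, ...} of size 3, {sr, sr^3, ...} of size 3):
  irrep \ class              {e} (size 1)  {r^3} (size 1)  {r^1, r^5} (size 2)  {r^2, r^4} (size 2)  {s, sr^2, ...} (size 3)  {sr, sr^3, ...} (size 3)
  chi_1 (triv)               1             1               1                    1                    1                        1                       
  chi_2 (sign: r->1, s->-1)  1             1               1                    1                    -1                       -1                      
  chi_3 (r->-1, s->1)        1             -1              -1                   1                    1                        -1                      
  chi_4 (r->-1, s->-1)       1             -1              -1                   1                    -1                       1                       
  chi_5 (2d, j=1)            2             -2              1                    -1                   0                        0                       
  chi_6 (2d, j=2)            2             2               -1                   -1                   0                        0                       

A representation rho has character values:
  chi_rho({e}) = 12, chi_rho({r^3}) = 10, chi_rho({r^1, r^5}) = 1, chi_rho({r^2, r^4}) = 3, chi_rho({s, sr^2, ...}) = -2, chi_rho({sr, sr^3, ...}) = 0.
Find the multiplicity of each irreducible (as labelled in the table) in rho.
Multiplicities: chi_1: 2, chi_2: 3, chi_3: 0, chi_4: 1, chi_5: 0, chi_6: 3.

Argument: Use <chi_rho, chi> = (1/|G|) sum_C |C| * chi_rho(C) * conj(chi(C)) with |G| = 12 for each irreducible chi in the table:
  <chi_rho, chi_1> = (1/12)[1*(12)*conj(1) + 1*(10)*conj(1) + 2*(1)*conj(1) + 2*(3)*conj(1) + 3*(-2)*conj(1) + 3*(0)*conj(1)]
      = (1/12)[(12) + (10) + (2) + (6) + (-6) + (0)] = 24/12 = 2
  <chi_rho, chi_2> = (1/12)[1*(12)*conj(1) + 1*(10)*conj(1) + 2*(1)*conj(1) + 2*(3)*conj(1) + 3*(-2)*conj(-1) + 3*(0)*conj(-1)]
      = (1/12)[(12) + (10) + (2) + (6) + (6) + (0)] = 36/12 = 3
  <chi_rho, chi_3> = (1/12)[1*(12)*conj(1) + 1*(10)*conj(-1) + 2*(1)*conj(-1) + 2*(3)*conj(1) + 3*(-2)*conj(1) + 3*(0)*conj(-1)]
      = (1/12)[(12) + (-10) + (-2) + (6) + (-6) + (0)] = 0/12 = 0
  <chi_rho, chi_4> = (1/12)[1*(12)*conj(1) + 1*(10)*conj(-1) + 2*(1)*conj(-1) + 2*(3)*conj(1) + 3*(-2)*conj(-1) + 3*(0)*conj(1)]
      = (1/12)[(12) + (-10) + (-2) + (6) + (6) + (0)] = 12/12 = 1
  <chi_rho, chi_5> = (1/12)[1*(12)*conj(2) + 1*(10)*conj(-2) + 2*(1)*conj(1) + 2*(3)*conj(-1) + 3*(-2)*conj(0) + 3*(0)*conj(0)]
      = (1/12)[(24) + (-20) + (2) + (-6) + (0) + (0)] = 0/12 = 0
  <chi_rho, chi_6> = (1/12)[1*(12)*conj(2) + 1*(10)*conj(2) + 2*(1)*conj(-1) + 2*(3)*conj(-1) + 3*(-2)*conj(0) + 3*(0)*conj(0)]
      = (1/12)[(24) + (20) + (-2) + (-6) + (0) + (0)] = 36/12 = 3
Dimension check: dim(rho) = sum (mult * dim) = 2*1 + 3*1 + 0*1 + 1*1 + 0*2 + 3*2 = 12 = chi_rho(e) = 12.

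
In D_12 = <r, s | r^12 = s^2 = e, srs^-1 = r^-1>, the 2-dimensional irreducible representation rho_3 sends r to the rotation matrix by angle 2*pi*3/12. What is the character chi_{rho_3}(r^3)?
chi_{rho_3}(r^3) = 2*cos(2*pi*3*3/12) = 0

Derivation: rho_3(r^3) is rotation by angle 2*pi*3*3/12, whose trace is 2*cos(2*pi*3*3/12) = 0.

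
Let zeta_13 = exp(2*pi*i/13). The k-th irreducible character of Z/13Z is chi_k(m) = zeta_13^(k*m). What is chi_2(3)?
chi_2(3) = zeta_13^6 = exp(12*I*pi/13)

Justification: chi_2(3) = zeta_13^(2*3) = zeta_13^6. Since zeta_13^13 = 1, this equals zeta_13^6 = exp(2*pi*i*6/13) = exp(12*I*pi/13).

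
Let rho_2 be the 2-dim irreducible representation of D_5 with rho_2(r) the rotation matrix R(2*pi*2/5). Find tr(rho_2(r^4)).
chi_{rho_2}(r^4) = 2*cos(2*pi*2*4/5) = -sqrt(5)/2 - 1/2

Proof sketch: rho_2(r^4) is rotation by angle 2*pi*2*4/5, whose trace is 2*cos(2*pi*2*4/5) = -sqrt(5)/2 - 1/2.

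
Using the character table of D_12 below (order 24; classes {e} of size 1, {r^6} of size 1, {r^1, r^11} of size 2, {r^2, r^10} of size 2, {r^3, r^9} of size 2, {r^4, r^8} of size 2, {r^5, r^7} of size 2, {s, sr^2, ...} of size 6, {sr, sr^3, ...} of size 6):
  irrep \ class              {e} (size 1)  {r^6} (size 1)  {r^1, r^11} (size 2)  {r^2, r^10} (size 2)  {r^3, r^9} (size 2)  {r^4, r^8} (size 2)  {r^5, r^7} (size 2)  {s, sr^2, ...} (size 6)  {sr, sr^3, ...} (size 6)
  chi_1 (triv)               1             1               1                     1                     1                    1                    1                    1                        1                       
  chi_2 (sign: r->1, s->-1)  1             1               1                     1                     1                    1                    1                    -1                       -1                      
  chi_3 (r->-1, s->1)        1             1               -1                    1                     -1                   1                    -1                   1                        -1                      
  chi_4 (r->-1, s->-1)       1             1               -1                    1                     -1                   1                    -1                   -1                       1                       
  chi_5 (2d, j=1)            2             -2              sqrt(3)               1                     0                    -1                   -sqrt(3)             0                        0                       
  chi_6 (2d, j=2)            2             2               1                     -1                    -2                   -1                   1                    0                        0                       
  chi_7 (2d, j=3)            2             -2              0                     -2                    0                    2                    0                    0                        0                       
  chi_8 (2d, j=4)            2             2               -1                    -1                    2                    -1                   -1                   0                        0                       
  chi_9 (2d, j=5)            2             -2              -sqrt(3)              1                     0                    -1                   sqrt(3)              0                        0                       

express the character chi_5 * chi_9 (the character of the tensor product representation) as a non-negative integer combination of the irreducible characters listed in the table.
chi_5 tensor chi_9 = chi_3 + chi_4 + chi_8 (all other irreducibles have multiplicity 0).

Why: The character of a tensor product is the pointwise product (chi_5 * chi_9)(C) = chi_5(C) * chi_9(C):
  {e}: (2)*(2), {r^6}: (-2)*(-2), {r^1, r^11}: (sqrt(3))*(-sqrt(3)), {r^2, r^10}: (1)*(1), {r^3, r^9}: (0)*(0), {r^4, r^8}: (-1)*(-1), {r^5, r^7}: (-sqrt(3))*(sqrt(3)), {s, sr^2, ...}: (0)*(0), {sr, sr^3, ...}: (0)*(0)
so (chi_5 * chi_9) takes values
  {e} -> 4, {r^6} -> 4, {r^1, r^11} -> -3, {r^2, r^10} -> 1, {r^3, r^9} -> 0, {r^4, r^8} -> 1, {r^5, r^7} -> -3, {s, sr^2, ...} -> 0, {sr, sr^3, ...} -> 0.
Now take the inner product of this character with each irreducible chi from the table, <chi_5*chi_9, chi> = (1/24) sum_C |C| (chi_5*chi_9)(C) conj(chi(C)):
  <chi_5*chi_9, chi_1> = (1/24)[1*(4)*conj(1) + 1*(4)*conj(1) + 2*(-3)*conj(1) + 2*(1)*conj(1) + 2*(0)*conj(1) + 2*(1)*conj(1) + 2*(-3)*conj(1) + 6*(0)*conj(1) + 6*(0)*conj(1)]
      = (1/24)[(4) + (4) + (-6) + (2) + (0) + (2) + (-6) + (0) + (0)] = 0/24 = 0
  <chi_5*chi_9, chi_2> = (1/24)[1*(4)*conj(1) + 1*(4)*conj(1) + 2*(-3)*conj(1) + 2*(1)*conj(1) + 2*(0)*conj(1) + 2*(1)*conj(1) + 2*(-3)*conj(1) + 6*(0)*conj(-1) + 6*(0)*conj(-1)]
      = (1/24)[(4) + (4) + (-6) + (2) + (0) + (2) + (-6) + (0) + (0)] = 0/24 = 0
  <chi_5*chi_9, chi_3> = (1/24)[1*(4)*conj(1) + 1*(4)*conj(1) + 2*(-3)*conj(-1) + 2*(1)*conj(1) + 2*(0)*conj(-1) + 2*(1)*conj(1) + 2*(-3)*conj(-1) + 6*(0)*conj(1) + 6*(0)*conj(-1)]
      = (1/24)[(4) + (4) + (6) + (2) + (0) + (2) + (6) + (0) + (0)] = 24/24 = 1
  <chi_5*chi_9, chi_4> = (1/24)[1*(4)*conj(1) + 1*(4)*conj(1) + 2*(-3)*conj(-1) + 2*(1)*conj(1) + 2*(0)*conj(-1) + 2*(1)*conj(1) + 2*(-3)*conj(-1) + 6*(0)*conj(-1) + 6*(0)*conj(1)]
      = (1/24)[(4) + (4) + (6) + (2) + (0) + (2) + (6) + (0) + (0)] = 24/24 = 1
  <chi_5*chi_9, chi_5> = (1/24)[1*(4)*conj(2) + 1*(4)*conj(-2) + 2*(-3)*conj(sqrt(3)) + 2*(1)*conj(1) + 2*(0)*conj(0) + 2*(1)*conj(-1) + 2*(-3)*conj(-sqrt(3)) + 6*(0)*conj(0) + 6*(0)*conj(0)]
      = (1/24)[(8) + (-8) + (-6*sqrt(3)) + (2) + (0) + (-2) + (6*sqrt(3)) + (0) + (0)] = 0/24 = 0
  <chi_5*chi_9, chi_6> = (1/24)[1*(4)*conj(2) + 1*(4)*conj(2) + 2*(-3)*conj(1) + 2*(1)*conj(-1) + 2*(0)*conj(-2) + 2*(1)*conj(-1) + 2*(-3)*conj(1) + 6*(0)*conj(0) + 6*(0)*conj(0)]
      = (1/24)[(8) + (8) + (-6) + (-2) + (0) + (-2) + (-6) + (0) + (0)] = 0/24 = 0
  <chi_5*chi_9, chi_7> = (1/24)[1*(4)*conj(2) + 1*(4)*conj(-2) + 2*(-3)*conj(0) + 2*(1)*conj(-2) + 2*(0)*conj(0) + 2*(1)*conj(2) + 2*(-3)*conj(0) + 6*(0)*conj(0) + 6*(0)*conj(0)]
      = (1/24)[(8) + (-8) + (0) + (-4) + (0) + (4) + (0) + (0) + (0)] = 0/24 = 0
  <chi_5*chi_9, chi_8> = (1/24)[1*(4)*conj(2) + 1*(4)*conj(2) + 2*(-3)*conj(-1) + 2*(1)*conj(-1) + 2*(0)*conj(2) + 2*(1)*conj(-1) + 2*(-3)*conj(-1) + 6*(0)*conj(0) + 6*(0)*conj(0)]
      = (1/24)[(8) + (8) + (6) + (-2) + (0) + (-2) + (6) + (0) + (0)] = 24/24 = 1
  <chi_5*chi_9, chi_9> = (1/24)[1*(4)*conj(2) + 1*(4)*conj(-2) + 2*(-3)*conj(-sqrt(3)) + 2*(1)*conj(1) + 2*(0)*conj(0) + 2*(1)*conj(-1) + 2*(-3)*conj(sqrt(3)) + 6*(0)*conj(0) + 6*(0)*conj(0)]
      = (1/24)[(8) + (-8) + (6*sqrt(3)) + (2) + (0) + (-2) + (-6*sqrt(3)) + (0) + (0)] = 0/24 = 0
Hence the multiplicities are chi_3: 1, chi_4: 1, chi_8: 1. Dimension check: dim(chi_5)*dim(chi_9) = 2*2 = 4 and sum (mult * dim) = 1*1 + 1*1 + 1*2 = 4.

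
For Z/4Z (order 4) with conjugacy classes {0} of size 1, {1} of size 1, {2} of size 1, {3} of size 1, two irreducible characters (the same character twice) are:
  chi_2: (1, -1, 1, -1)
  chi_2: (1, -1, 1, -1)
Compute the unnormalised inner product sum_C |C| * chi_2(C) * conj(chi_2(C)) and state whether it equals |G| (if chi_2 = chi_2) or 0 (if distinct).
Sum = 4 = |G| = 4; so <chi_2, chi_2> = 1 (norm-1 confirms irreducibility).

Proof sketch: Compute term by term over conjugacy classes (|C| * chi_2(C) * conj(chi_2(C))):
  1*(1)*conj(1) + 1*(-1)*conj(-1) + 1*(1)*conj(1) + 1*(-1)*conj(-1)
  = (1) + (1) + (1) + (1)
  = 4.
(Exp terms are combined using exp(i*s)*conj(exp(i*t)) = exp(i*(s-t)), and sums of them are collapsed using the identity that for every m > 1 the m distinct m-th roots of unity sum to 0, e.g. 1 + exp(2*I*pi/3) + exp(-2*I*pi/3) = 0.)
Dividing by |G| = 4 gives 4/4 = 1, matching the row-orthogonality relation <chi_2, chi_2> = [chi_2 = chi_2].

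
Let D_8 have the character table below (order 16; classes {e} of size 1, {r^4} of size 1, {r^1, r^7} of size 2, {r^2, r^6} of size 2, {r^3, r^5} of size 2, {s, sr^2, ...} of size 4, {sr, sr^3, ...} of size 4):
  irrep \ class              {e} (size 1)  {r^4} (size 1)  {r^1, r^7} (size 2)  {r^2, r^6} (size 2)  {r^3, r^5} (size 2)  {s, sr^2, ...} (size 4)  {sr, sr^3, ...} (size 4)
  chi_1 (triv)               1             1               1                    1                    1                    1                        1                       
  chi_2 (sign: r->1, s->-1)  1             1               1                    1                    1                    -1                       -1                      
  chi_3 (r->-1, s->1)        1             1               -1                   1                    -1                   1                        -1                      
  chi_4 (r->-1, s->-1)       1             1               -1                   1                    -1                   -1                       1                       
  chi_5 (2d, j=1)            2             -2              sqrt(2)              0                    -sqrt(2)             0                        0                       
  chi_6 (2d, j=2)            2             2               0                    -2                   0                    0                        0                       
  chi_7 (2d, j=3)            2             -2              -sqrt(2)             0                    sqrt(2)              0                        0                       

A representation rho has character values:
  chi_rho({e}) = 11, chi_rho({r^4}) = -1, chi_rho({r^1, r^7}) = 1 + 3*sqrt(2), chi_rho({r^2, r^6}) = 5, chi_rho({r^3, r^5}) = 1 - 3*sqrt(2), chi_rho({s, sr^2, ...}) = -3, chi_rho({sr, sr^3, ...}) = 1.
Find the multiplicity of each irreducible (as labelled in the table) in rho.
Multiplicities: chi_1: 1, chi_2: 2, chi_3: 0, chi_4: 2, chi_5: 3, chi_6: 0, chi_7: 0.

Why: Use <chi_rho, chi> = (1/|G|) sum_C |C| * chi_rho(C) * conj(chi(C)) with |G| = 16 for each irreducible chi in the table:
  <chi_rho, chi_1> = (1/16)[1*(11)*conj(1) + 1*(-1)*conj(1) + 2*(1 + 3*sqrt(2))*conj(1) + 2*(5)*conj(1) + 2*(1 - 3*sqrt(2))*conj(1) + 4*(-3)*conj(1) + 4*(1)*conj(1)]
      = (1/16)[(11) + (-1) + (2 + 6*sqrt(2)) + (10) + (2 - 6*sqrt(2)) + (-12) + (4)] = 16/16 = 1
  <chi_rho, chi_2> = (1/16)[1*(11)*conj(1) + 1*(-1)*conj(1) + 2*(1 + 3*sqrt(2))*conj(1) + 2*(5)*conj(1) + 2*(1 - 3*sqrt(2))*conj(1) + 4*(-3)*conj(-1) + 4*(1)*conj(-1)]
      = (1/16)[(11) + (-1) + (2 + 6*sqrt(2)) + (10) + (2 - 6*sqrt(2)) + (12) + (-4)] = 32/16 = 2
  <chi_rho, chi_3> = (1/16)[1*(11)*conj(1) + 1*(-1)*conj(1) + 2*(1 + 3*sqrt(2))*conj(-1) + 2*(5)*conj(1) + 2*(1 - 3*sqrt(2))*conj(-1) + 4*(-3)*conj(1) + 4*(1)*conj(-1)]
      = (1/16)[(11) + (-1) + (-6*sqrt(2) - 2) + (10) + (-2 + 6*sqrt(2)) + (-12) + (-4)] = 0/16 = 0
  <chi_rho, chi_4> = (1/16)[1*(11)*conj(1) + 1*(-1)*conj(1) + 2*(1 + 3*sqrt(2))*conj(-1) + 2*(5)*conj(1) + 2*(1 - 3*sqrt(2))*conj(-1) + 4*(-3)*conj(-1) + 4*(1)*conj(1)]
      = (1/16)[(11) + (-1) + (-6*sqrt(2) - 2) + (10) + (-2 + 6*sqrt(2)) + (12) + (4)] = 32/16 = 2
  <chi_rho, chi_5> = (1/16)[1*(11)*conj(2) + 1*(-1)*conj(-2) + 2*(1 + 3*sqrt(2))*conj(sqrt(2)) + 2*(5)*conj(0) + 2*(1 - 3*sqrt(2))*conj(-sqrt(2)) + 4*(-3)*conj(0) + 4*(1)*conj(0)]
      = (1/16)[(22) + (2) + (2*sqrt(2) + 12) + (0) + (12 - 2*sqrt(2)) + (0) + (0)] = 48/16 = 3
  <chi_rho, chi_6> = (1/16)[1*(11)*conj(2) + 1*(-1)*conj(2) + 2*(1 + 3*sqrt(2))*conj(0) + 2*(5)*conj(-2) + 2*(1 - 3*sqrt(2))*conj(0) + 4*(-3)*conj(0) + 4*(1)*conj(0)]
      = (1/16)[(22) + (-2) + (0) + (-20) + (0) + (0) + (0)] = 0/16 = 0
  <chi_rho, chi_7> = (1/16)[1*(11)*conj(2) + 1*(-1)*conj(-2) + 2*(1 + 3*sqrt(2))*conj(-sqrt(2)) + 2*(5)*conj(0) + 2*(1 - 3*sqrt(2))*conj(sqrt(2)) + 4*(-3)*conj(0) + 4*(1)*conj(0)]
      = (1/16)[(22) + (2) + (-12 - 2*sqrt(2)) + (0) + (-12 + 2*sqrt(2)) + (0) + (0)] = 0/16 = 0
Dimension check: dim(rho) = sum (mult * dim) = 1*1 + 2*1 + 0*1 + 2*1 + 3*2 + 0*2 + 0*2 = 11 = chi_rho(e) = 11.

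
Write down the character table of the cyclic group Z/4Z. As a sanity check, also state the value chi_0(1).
Character table of Z/4Z (irreps indexed chi_0,...,chi_3 with chi_k(m) = zeta_4^(k*m), zeta_4 = exp(2*pi*i/4)):
  irrep \ class  {0} (size 1)  {1} (size 1)  {2} (size 1)  {3} (size 1)
  chi_0          1             1             1             1           
  chi_1          1             I             -1            -I          
  chi_2          1             -1            1             -1          
  chi_3          1             -I            -1            I           

Spot check: chi_0(1) = zeta_4^(0*1) = zeta_4^0 = 1.

Reasoning: Z/4Z is abelian, so all 4 irreducible complex representations are 1-dimensional. They are given by chi_k(m) = zeta_4^(k*m) for k = 0,...,3. Row orthogonality: sum_m chi_k(m) conj(chi_l(m)) = 4 * [k = l].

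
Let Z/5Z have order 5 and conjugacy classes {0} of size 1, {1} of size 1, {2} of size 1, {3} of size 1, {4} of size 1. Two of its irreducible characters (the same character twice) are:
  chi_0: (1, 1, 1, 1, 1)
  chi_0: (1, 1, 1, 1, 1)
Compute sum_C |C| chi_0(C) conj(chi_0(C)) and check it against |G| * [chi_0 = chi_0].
Sum = 5 = |G| = 5; so <chi_0, chi_0> = 1 (norm-1 confirms irreducibility).

Reasoning: Compute term by term over conjugacy classes (|C| * chi_0(C) * conj(chi_0(C))):
  1*(1)*conj(1) + 1*(1)*conj(1) + 1*(1)*conj(1) + 1*(1)*conj(1) + 1*(1)*conj(1)
  = (1) + (1) + (1) + (1) + (1)
  = 5.
(Exp terms are combined using exp(i*s)*conj(exp(i*t)) = exp(i*(s-t)), and sums of them are collapsed using the identity that for every m > 1 the m distinct m-th roots of unity sum to 0, e.g. 1 + exp(2*I*pi/3) + exp(-2*I*pi/3) = 0.)
Dividing by |G| = 5 gives 5/5 = 1, matching the row-orthogonality relation <chi_0, chi_0> = [chi_0 = chi_0].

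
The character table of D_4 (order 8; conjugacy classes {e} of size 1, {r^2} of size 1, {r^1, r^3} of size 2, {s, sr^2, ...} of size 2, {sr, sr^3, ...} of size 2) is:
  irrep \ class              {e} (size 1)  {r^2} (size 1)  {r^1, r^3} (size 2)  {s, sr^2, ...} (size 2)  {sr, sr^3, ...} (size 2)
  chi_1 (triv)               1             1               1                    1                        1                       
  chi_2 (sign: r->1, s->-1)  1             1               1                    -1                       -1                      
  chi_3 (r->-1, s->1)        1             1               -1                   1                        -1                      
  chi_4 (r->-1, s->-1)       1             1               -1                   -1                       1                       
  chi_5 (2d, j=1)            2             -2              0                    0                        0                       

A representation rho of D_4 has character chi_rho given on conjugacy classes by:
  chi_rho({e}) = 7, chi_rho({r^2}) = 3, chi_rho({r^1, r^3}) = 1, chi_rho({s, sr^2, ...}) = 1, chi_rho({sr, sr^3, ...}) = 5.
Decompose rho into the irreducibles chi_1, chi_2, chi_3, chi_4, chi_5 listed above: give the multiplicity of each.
Multiplicities: chi_1: 3, chi_2: 0, chi_3: 0, chi_4: 2, chi_5: 1.

Justification: Use <chi_rho, chi> = (1/|G|) sum_C |C| * chi_rho(C) * conj(chi(C)) with |G| = 8 for each irreducible chi in the table:
  <chi_rho, chi_1> = (1/8)[1*(7)*conj(1) + 1*(3)*conj(1) + 2*(1)*conj(1) + 2*(1)*conj(1) + 2*(5)*conj(1)]
      = (1/8)[(7) + (3) + (2) + (2) + (10)] = 24/8 = 3
  <chi_rho, chi_2> = (1/8)[1*(7)*conj(1) + 1*(3)*conj(1) + 2*(1)*conj(1) + 2*(1)*conj(-1) + 2*(5)*conj(-1)]
      = (1/8)[(7) + (3) + (2) + (-2) + (-10)] = 0/8 = 0
  <chi_rho, chi_3> = (1/8)[1*(7)*conj(1) + 1*(3)*conj(1) + 2*(1)*conj(-1) + 2*(1)*conj(1) + 2*(5)*conj(-1)]
      = (1/8)[(7) + (3) + (-2) + (2) + (-10)] = 0/8 = 0
  <chi_rho, chi_4> = (1/8)[1*(7)*conj(1) + 1*(3)*conj(1) + 2*(1)*conj(-1) + 2*(1)*conj(-1) + 2*(5)*conj(1)]
      = (1/8)[(7) + (3) + (-2) + (-2) + (10)] = 16/8 = 2
  <chi_rho, chi_5> = (1/8)[1*(7)*conj(2) + 1*(3)*conj(-2) + 2*(1)*conj(0) + 2*(1)*conj(0) + 2*(5)*conj(0)]
      = (1/8)[(14) + (-6) + (0) + (0) + (0)] = 8/8 = 1
Dimension check: dim(rho) = sum (mult * dim) = 3*1 + 0*1 + 0*1 + 2*1 + 1*2 = 7 = chi_rho(e) = 7.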